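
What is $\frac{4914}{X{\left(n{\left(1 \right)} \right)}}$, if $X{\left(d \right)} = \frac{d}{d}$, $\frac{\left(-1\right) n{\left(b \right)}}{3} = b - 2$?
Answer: $4914$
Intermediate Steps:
$n{\left(b \right)} = 6 - 3 b$ ($n{\left(b \right)} = - 3 \left(b - 2\right) = - 3 \left(-2 + b\right) = 6 - 3 b$)
$X{\left(d \right)} = 1$
$\frac{4914}{X{\left(n{\left(1 \right)} \right)}} = \frac{4914}{1} = 4914 \cdot 1 = 4914$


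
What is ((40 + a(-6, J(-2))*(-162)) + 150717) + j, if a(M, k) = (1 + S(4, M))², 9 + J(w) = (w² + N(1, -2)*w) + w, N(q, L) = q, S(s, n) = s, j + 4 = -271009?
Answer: -124306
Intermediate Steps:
j = -271013 (j = -4 - 271009 = -271013)
J(w) = -9 + w² + 2*w (J(w) = -9 + ((w² + 1*w) + w) = -9 + ((w² + w) + w) = -9 + ((w + w²) + w) = -9 + (w² + 2*w) = -9 + w² + 2*w)
a(M, k) = 25 (a(M, k) = (1 + 4)² = 5² = 25)
((40 + a(-6, J(-2))*(-162)) + 150717) + j = ((40 + 25*(-162)) + 150717) - 271013 = ((40 - 4050) + 150717) - 271013 = (-4010 + 150717) - 271013 = 146707 - 271013 = -124306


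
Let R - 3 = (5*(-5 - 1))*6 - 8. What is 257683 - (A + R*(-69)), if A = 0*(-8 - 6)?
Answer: 244918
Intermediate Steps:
R = -185 (R = 3 + ((5*(-5 - 1))*6 - 8) = 3 + ((5*(-6))*6 - 8) = 3 + (-30*6 - 8) = 3 + (-180 - 8) = 3 - 188 = -185)
A = 0 (A = 0*(-14) = 0)
257683 - (A + R*(-69)) = 257683 - (0 - 185*(-69)) = 257683 - (0 + 12765) = 257683 - 1*12765 = 257683 - 12765 = 244918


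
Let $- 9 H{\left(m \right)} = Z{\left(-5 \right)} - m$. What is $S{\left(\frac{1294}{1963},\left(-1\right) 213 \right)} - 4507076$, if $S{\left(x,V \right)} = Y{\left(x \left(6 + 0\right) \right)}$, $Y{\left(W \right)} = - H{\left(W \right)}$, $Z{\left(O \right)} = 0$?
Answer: $- \frac{26542173152}{5889} \approx -4.5071 \cdot 10^{6}$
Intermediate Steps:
$H{\left(m \right)} = \frac{m}{9}$ ($H{\left(m \right)} = - \frac{0 - m}{9} = - \frac{\left(-1\right) m}{9} = \frac{m}{9}$)
$Y{\left(W \right)} = - \frac{W}{9}$
$S{\left(x,V \right)} = - \frac{2 x}{3}$ ($S{\left(x,V \right)} = - \frac{x \left(6 + 0\right)}{9} = - \frac{x 6}{9} = - \frac{6 x}{9} = - \frac{2 x}{3}$)
$S{\left(\frac{1294}{1963},\left(-1\right) 213 \right)} - 4507076 = - \frac{2 \cdot \frac{1294}{1963}}{3} - 4507076 = - \frac{2 \cdot 1294 \cdot \frac{1}{1963}}{3} - 4507076 = \left(- \frac{2}{3}\right) \frac{1294}{1963} - 4507076 = - \frac{2588}{5889} - 4507076 = - \frac{26542173152}{5889}$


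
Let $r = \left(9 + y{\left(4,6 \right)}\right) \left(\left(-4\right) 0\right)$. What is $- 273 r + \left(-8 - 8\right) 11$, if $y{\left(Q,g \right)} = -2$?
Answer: $-176$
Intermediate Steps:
$r = 0$ ($r = \left(9 - 2\right) \left(\left(-4\right) 0\right) = 7 \cdot 0 = 0$)
$- 273 r + \left(-8 - 8\right) 11 = \left(-273\right) 0 + \left(-8 - 8\right) 11 = 0 - 176 = -176$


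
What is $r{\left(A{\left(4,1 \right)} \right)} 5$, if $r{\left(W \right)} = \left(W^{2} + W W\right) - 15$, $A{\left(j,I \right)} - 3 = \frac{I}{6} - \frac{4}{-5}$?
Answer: $\frac{7411}{90} \approx 82.344$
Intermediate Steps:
$A{\left(j,I \right)} = \frac{19}{5} + \frac{I}{6}$ ($A{\left(j,I \right)} = 3 + \left(\frac{I}{6} - \frac{4}{-5}\right) = 3 + \left(I \frac{1}{6} - - \frac{4}{5}\right) = 3 + \left(\frac{I}{6} + \frac{4}{5}\right) = 3 + \left(\frac{4}{5} + \frac{I}{6}\right) = \frac{19}{5} + \frac{I}{6}$)
$r{\left(W \right)} = -15 + 2 W^{2}$ ($r{\left(W \right)} = \left(W^{2} + W^{2}\right) - 15 = 2 W^{2} - 15 = -15 + 2 W^{2}$)
$r{\left(A{\left(4,1 \right)} \right)} 5 = \left(-15 + 2 \left(\frac{19}{5} + \frac{1}{6} \cdot 1\right)^{2}\right) 5 = \left(-15 + 2 \left(\frac{19}{5} + \frac{1}{6}\right)^{2}\right) 5 = \left(-15 + 2 \left(\frac{119}{30}\right)^{2}\right) 5 = \left(-15 + 2 \cdot \frac{14161}{900}\right) 5 = \left(-15 + \frac{14161}{450}\right) 5 = \frac{7411}{450} \cdot 5 = \frac{7411}{90}$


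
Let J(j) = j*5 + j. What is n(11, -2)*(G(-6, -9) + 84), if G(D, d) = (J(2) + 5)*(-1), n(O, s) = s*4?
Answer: -536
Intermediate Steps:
n(O, s) = 4*s
J(j) = 6*j (J(j) = 5*j + j = 6*j)
G(D, d) = -17 (G(D, d) = (6*2 + 5)*(-1) = (12 + 5)*(-1) = 17*(-1) = -17)
n(11, -2)*(G(-6, -9) + 84) = (4*(-2))*(-17 + 84) = -8*67 = -536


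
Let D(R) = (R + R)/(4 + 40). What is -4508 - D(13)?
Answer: -99189/22 ≈ -4508.6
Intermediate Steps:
D(R) = R/22 (D(R) = (2*R)/44 = (2*R)*(1/44) = R/22)
-4508 - D(13) = -4508 - 13/22 = -99189/22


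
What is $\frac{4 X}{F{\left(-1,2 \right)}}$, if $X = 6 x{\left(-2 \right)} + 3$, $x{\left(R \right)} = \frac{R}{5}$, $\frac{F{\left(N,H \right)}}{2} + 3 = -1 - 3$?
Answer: $- \frac{6}{35} \approx -0.17143$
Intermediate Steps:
$F{\left(N,H \right)} = -14$ ($F{\left(N,H \right)} = -6 + 2 \left(-1 - 3\right) = -6 + 2 \left(-4\right) = -6 - 8 = -14$)
$x{\left(R \right)} = \frac{R}{5}$ ($x{\left(R \right)} = R \frac{1}{5} = \frac{R}{5}$)
$X = \frac{3}{5}$ ($X = 6 \cdot \frac{1}{5} \left(-2\right) + 3 = 6 \left(- \frac{2}{5}\right) + 3 = - \frac{12}{5} + 3 = \frac{3}{5} \approx 0.6$)
$\frac{4 X}{F{\left(-1,2 \right)}} = \frac{4 \cdot \frac{3}{5}}{-14} = \frac{12}{5} \left(- \frac{1}{14}\right) = - \frac{6}{35}$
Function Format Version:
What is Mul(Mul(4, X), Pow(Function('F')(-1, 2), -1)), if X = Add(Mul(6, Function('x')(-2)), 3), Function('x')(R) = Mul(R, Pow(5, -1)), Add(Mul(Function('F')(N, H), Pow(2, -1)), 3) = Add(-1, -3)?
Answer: Rational(-6, 35) ≈ -0.17143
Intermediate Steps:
Function('F')(N, H) = -14 (Function('F')(N, H) = Add(-6, Mul(2, Add(-1, -3))) = Add(-6, Mul(2, -4)) = Add(-6, -8) = -14)
Function('x')(R) = Mul(Rational(1, 5), R) (Function('x')(R) = Mul(R, Rational(1, 5)) = Mul(Rational(1, 5), R))
X = Rational(3, 5) (X = Add(Mul(6, Mul(Rational(1, 5), -2)), 3) = Add(Mul(6, Rational(-2, 5)), 3) = Add(Rational(-12, 5), 3) = Rational(3, 5) ≈ 0.60000)
Mul(Mul(4, X), Pow(Function('F')(-1, 2), -1)) = Mul(Mul(4, Rational(3, 5)), Pow(-14, -1)) = Mul(Rational(12, 5), Rational(-1, 14)) = Rational(-6, 35)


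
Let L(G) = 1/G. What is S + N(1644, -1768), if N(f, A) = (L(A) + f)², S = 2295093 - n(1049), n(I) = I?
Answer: 15619049033537/3125824 ≈ 4.9968e+6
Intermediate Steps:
L(G) = 1/G
S = 2294044 (S = 2295093 - 1*1049 = 2295093 - 1049 = 2294044)
N(f, A) = (f + 1/A)² (N(f, A) = (1/A + f)² = (f + 1/A)²)
S + N(1644, -1768) = 2294044 + (1 - 1768*1644)²/(-1768)² = 2294044 + (1 - 2906592)²/3125824 = 2294044 + (1/3125824)*(-2906591)² = 2294044 + (1/3125824)*8448271241281 = 2294044 + 8448271241281/3125824 = 15619049033537/3125824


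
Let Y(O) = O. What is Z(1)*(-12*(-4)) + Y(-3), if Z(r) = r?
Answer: 45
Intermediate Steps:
Z(1)*(-12*(-4)) + Y(-3) = 1*(-12*(-4)) - 3 = 1*48 - 3 = 48 - 3 = 45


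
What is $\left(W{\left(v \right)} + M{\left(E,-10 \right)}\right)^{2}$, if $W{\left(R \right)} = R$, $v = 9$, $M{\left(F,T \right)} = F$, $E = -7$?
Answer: $4$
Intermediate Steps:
$\left(W{\left(v \right)} + M{\left(E,-10 \right)}\right)^{2} = \left(9 - 7\right)^{2} = 2^{2} = 4$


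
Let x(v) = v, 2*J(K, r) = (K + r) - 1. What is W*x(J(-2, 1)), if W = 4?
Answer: -4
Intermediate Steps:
J(K, r) = -½ + K/2 + r/2 (J(K, r) = ((K + r) - 1)/2 = (-1 + K + r)/2 = -½ + K/2 + r/2)
W*x(J(-2, 1)) = 4*(-½ + (½)*(-2) + (½)*1) = 4*(-½ - 1 + ½) = 4*(-1) = -4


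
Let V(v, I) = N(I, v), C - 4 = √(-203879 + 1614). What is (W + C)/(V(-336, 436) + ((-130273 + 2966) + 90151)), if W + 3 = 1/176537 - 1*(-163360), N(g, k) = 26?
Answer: -14419630429/3277409405 - I*√202265/37130 ≈ -4.3997 - 0.012113*I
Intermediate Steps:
C = 4 + I*√202265 (C = 4 + √(-203879 + 1614) = 4 + √(-202265) = 4 + I*√202265 ≈ 4.0 + 449.74*I)
V(v, I) = 26
W = 28838554710/176537 (W = -3 + (1/176537 - 1*(-163360)) = -3 + (1/176537 + 163360) = -3 + 28839084321/176537 = 28838554710/176537 ≈ 1.6336e+5)
(W + C)/(V(-336, 436) + ((-130273 + 2966) + 90151)) = (28838554710/176537 + (4 + I*√202265))/(26 + ((-130273 + 2966) + 90151)) = (28839260858/176537 + I*√202265)/(26 + (-127307 + 90151)) = (28839260858/176537 + I*√202265)/(26 - 37156) = (28839260858/176537 + I*√202265)/(-37130) = (28839260858/176537 + I*√202265)*(-1/37130) = -14419630429/3277409405 - I*√202265/37130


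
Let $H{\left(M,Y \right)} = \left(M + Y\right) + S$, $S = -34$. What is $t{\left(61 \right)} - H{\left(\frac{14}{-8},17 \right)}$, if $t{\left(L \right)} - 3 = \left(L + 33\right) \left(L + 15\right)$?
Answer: $\frac{28663}{4} \approx 7165.8$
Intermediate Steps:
$H{\left(M,Y \right)} = -34 + M + Y$ ($H{\left(M,Y \right)} = \left(M + Y\right) - 34 = -34 + M + Y$)
$t{\left(L \right)} = 3 + \left(15 + L\right) \left(33 + L\right)$ ($t{\left(L \right)} = 3 + \left(L + 33\right) \left(L + 15\right) = 3 + \left(33 + L\right) \left(15 + L\right) = 3 + \left(15 + L\right) \left(33 + L\right)$)
$t{\left(61 \right)} - H{\left(\frac{14}{-8},17 \right)} = \left(498 + 61^{2} + 48 \cdot 61\right) - \left(-34 + \frac{14}{-8} + 17\right) = \left(498 + 3721 + 2928\right) - \left(-34 + 14 \left(- \frac{1}{8}\right) + 17\right) = 7147 - \left(-34 - \frac{7}{4} + 17\right) = 7147 - - \frac{75}{4} = 7147 + \frac{75}{4} = \frac{28663}{4}$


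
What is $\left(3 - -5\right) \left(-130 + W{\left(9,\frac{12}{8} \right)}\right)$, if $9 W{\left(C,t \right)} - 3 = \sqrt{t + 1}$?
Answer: $- \frac{3112}{3} + \frac{4 \sqrt{10}}{9} \approx -1035.9$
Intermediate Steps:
$W{\left(C,t \right)} = \frac{1}{3} + \frac{\sqrt{1 + t}}{9}$ ($W{\left(C,t \right)} = \frac{1}{3} + \frac{\sqrt{t + 1}}{9} = \frac{1}{3} + \frac{\sqrt{1 + t}}{9}$)
$\left(3 - -5\right) \left(-130 + W{\left(9,\frac{12}{8} \right)}\right) = \left(3 - -5\right) \left(-130 + \left(\frac{1}{3} + \frac{\sqrt{1 + \frac{12}{8}}}{9}\right)\right) = \left(3 + 5\right) \left(-130 + \left(\frac{1}{3} + \frac{\sqrt{1 + 12 \cdot \frac{1}{8}}}{9}\right)\right) = 8 \left(-130 + \left(\frac{1}{3} + \frac{\sqrt{1 + \frac{3}{2}}}{9}\right)\right) = 8 \left(-130 + \left(\frac{1}{3} + \frac{\sqrt{\frac{5}{2}}}{9}\right)\right) = 8 \left(-130 + \left(\frac{1}{3} + \frac{\frac{1}{2} \sqrt{10}}{9}\right)\right) = 8 \left(-130 + \left(\frac{1}{3} + \frac{\sqrt{10}}{18}\right)\right) = 8 \left(- \frac{389}{3} + \frac{\sqrt{10}}{18}\right) = - \frac{3112}{3} + \frac{4 \sqrt{10}}{9}$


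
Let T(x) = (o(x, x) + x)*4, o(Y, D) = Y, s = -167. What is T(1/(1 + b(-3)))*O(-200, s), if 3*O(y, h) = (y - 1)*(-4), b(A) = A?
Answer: -1072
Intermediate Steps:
O(y, h) = 4/3 - 4*y/3 (O(y, h) = ((y - 1)*(-4))/3 = ((-1 + y)*(-4))/3 = (4 - 4*y)/3 = 4/3 - 4*y/3)
T(x) = 8*x (T(x) = (x + x)*4 = (2*x)*4 = 8*x)
T(1/(1 + b(-3)))*O(-200, s) = (8/(1 - 3))*(4/3 - 4/3*(-200)) = (8/(-2))*(4/3 + 800/3) = (8*(-½))*268 = -4*268 = -1072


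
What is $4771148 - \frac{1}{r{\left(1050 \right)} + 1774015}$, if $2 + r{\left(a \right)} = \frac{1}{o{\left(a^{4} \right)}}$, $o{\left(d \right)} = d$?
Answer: $\frac{10288140410741012273521148}{2156323889081250001} \approx 4.7711 \cdot 10^{6}$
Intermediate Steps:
$r{\left(a \right)} = -2 + \frac{1}{a^{4}}$
$4771148 - \frac{1}{r{\left(1050 \right)} + 1774015} = 4771148 - \frac{1}{\left(-2 + \frac{1}{1215506250000}\right) + 1774015} = 4771148 - \frac{1}{- \frac{2431012499999}{1215506250000} + 1774015} = 4771148 - \frac{1}{\frac{2156323889081250001}{1215506250000}} = 4771148 - \frac{1215506250000}{2156323889081250001} = \frac{10288140410741012273521148}{2156323889081250001}$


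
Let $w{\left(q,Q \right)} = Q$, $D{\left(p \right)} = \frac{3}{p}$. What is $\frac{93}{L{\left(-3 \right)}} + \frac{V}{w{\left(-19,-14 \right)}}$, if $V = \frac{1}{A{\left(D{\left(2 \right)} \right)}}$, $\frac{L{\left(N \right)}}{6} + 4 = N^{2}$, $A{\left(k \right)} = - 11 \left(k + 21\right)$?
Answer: $\frac{4297}{1386} \approx 3.1003$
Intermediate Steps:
$A{\left(k \right)} = -231 - 11 k$ ($A{\left(k \right)} = - 11 \left(21 + k\right) = -231 - 11 k$)
$L{\left(N \right)} = -24 + 6 N^{2}$
$V = - \frac{2}{495}$ ($V = \frac{1}{-231 - 11 \cdot \frac{3}{2}} = \frac{1}{-231 - 11 \cdot 3 \cdot \frac{1}{2}} = \frac{1}{-231 - \frac{33}{2}} = \frac{1}{- \frac{495}{2}} = - \frac{2}{495} \approx -0.0040404$)
$\frac{93}{L{\left(-3 \right)}} + \frac{V}{w{\left(-19,-14 \right)}} = \frac{93}{-24 + 6 \left(-3\right)^{2}} - \frac{2}{495 \left(-14\right)} = \frac{93}{-24 + 6 \cdot 9} - - \frac{1}{3465} = \frac{93}{-24 + 54} + \frac{1}{3465} = \frac{93}{30} + \frac{1}{3465} = 93 \cdot \frac{1}{30} + \frac{1}{3465} = \frac{31}{10} + \frac{1}{3465} = \frac{4297}{1386}$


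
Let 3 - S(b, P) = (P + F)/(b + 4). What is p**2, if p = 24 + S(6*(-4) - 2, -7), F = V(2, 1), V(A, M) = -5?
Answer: 84681/121 ≈ 699.84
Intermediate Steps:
F = -5
S(b, P) = 3 - (-5 + P)/(4 + b) (S(b, P) = 3 - (P - 5)/(b + 4) = 3 - (-5 + P)/(4 + b))
p = 291/11 (p = 24 + (17 - 1*(-7) + 3*(6*(-4) - 2))/(4 + (6*(-4) - 2)) = 24 + (17 + 7 + 3*(-24 - 2))/(4 + (-24 - 2)) = 24 + (17 + 7 + 3*(-26))/(4 - 26) = 24 + (17 + 7 - 78)/(-22) = 24 - 1/22*(-54) = 24 + 27/11 = 291/11 ≈ 26.455)
p**2 = (291/11)**2 = 84681/121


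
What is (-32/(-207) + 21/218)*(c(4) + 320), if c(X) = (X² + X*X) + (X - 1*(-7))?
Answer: 1370083/15042 ≈ 91.084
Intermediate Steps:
c(X) = 7 + X + 2*X² (c(X) = (X² + X²) + (X + 7) = 2*X² + (7 + X) = 7 + X + 2*X²)
(-32/(-207) + 21/218)*(c(4) + 320) = (-32/(-207) + 21/218)*((7 + 4 + 2*4²) + 320) = (-32*(-1/207) + 21*(1/218))*((7 + 4 + 2*16) + 320) = (32/207 + 21/218)*((7 + 4 + 32) + 320) = 11323*(43 + 320)/45126 = (11323/45126)*363 = 1370083/15042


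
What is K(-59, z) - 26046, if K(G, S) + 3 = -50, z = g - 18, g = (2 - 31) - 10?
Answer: -26099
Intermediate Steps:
g = -39 (g = -29 - 10 = -39)
z = -57 (z = -39 - 18 = -57)
K(G, S) = -53 (K(G, S) = -3 - 50 = -53)
K(-59, z) - 26046 = -53 - 26046 = -26099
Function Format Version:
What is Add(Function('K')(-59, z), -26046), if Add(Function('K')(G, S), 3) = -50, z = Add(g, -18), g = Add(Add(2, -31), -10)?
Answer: -26099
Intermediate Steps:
g = -39 (g = Add(-29, -10) = -39)
z = -57 (z = Add(-39, -18) = -57)
Function('K')(G, S) = -53 (Function('K')(G, S) = Add(-3, -50) = -53)
Add(Function('K')(-59, z), -26046) = Add(-53, -26046) = -26099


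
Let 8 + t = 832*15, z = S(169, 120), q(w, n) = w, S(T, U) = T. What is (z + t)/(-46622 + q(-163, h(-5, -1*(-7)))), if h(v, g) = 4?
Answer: -12641/46785 ≈ -0.27019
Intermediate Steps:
z = 169
t = 12472 (t = -8 + 832*15 = -8 + 12480 = 12472)
(z + t)/(-46622 + q(-163, h(-5, -1*(-7)))) = (169 + 12472)/(-46622 - 163) = 12641/(-46785) = 12641*(-1/46785) = -12641/46785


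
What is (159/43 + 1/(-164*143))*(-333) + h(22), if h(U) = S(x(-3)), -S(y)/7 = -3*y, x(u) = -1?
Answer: -1262875881/1008436 ≈ -1252.3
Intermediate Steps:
S(y) = 21*y (S(y) = -(-21)*y = 21*y)
h(U) = -21 (h(U) = 21*(-1) = -21)
(159/43 + 1/(-164*143))*(-333) + h(22) = (159/43 + 1/(-164*143))*(-333) - 21 = (159*(1/43) - 1/164*1/143)*(-333) - 21 = (159/43 - 1/23452)*(-333) - 21 = (3728825/1008436)*(-333) - 21 = -1241698725/1008436 - 21 = -1262875881/1008436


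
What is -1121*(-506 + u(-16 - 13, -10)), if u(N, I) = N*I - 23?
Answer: 267919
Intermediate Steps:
u(N, I) = -23 + I*N (u(N, I) = I*N - 23 = -23 + I*N)
-1121*(-506 + u(-16 - 13, -10)) = -1121*(-506 + (-23 - 10*(-16 - 13))) = -1121*(-506 + (-23 - 10*(-29))) = -1121*(-506 + (-23 + 290)) = -1121*(-506 + 267) = -1121*(-239) = 267919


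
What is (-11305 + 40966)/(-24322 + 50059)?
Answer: 9887/8579 ≈ 1.1525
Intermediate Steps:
(-11305 + 40966)/(-24322 + 50059) = 29661/25737 = 29661*(1/25737) = 9887/8579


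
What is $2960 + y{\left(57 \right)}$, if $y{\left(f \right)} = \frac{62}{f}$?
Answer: $\frac{168782}{57} \approx 2961.1$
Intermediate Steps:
$2960 + y{\left(57 \right)} = 2960 + \frac{62}{57} = \frac{168782}{57}$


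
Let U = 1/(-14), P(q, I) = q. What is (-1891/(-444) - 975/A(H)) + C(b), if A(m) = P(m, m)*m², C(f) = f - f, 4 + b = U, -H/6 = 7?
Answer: 3903703/913752 ≈ 4.2722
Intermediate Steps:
H = -42 (H = -6*7 = -42)
U = -1/14 ≈ -0.071429
b = -57/14 (b = -4 - 1/14 = -57/14 ≈ -4.0714)
C(f) = 0
A(m) = m³ (A(m) = m*m² = m³)
(-1891/(-444) - 975/A(H)) + C(b) = (-1891/(-444) - 975/((-42)³)) + 0 = (-1891*(-1/444) - 975/(-74088)) + 0 = (1891/444 - 975*(-1/74088)) + 0 = (1891/444 + 325/24696) + 0 = 3903703/913752 + 0 = 3903703/913752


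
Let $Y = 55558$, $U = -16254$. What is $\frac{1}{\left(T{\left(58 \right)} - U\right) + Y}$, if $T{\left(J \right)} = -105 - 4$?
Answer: $\frac{1}{71703} \approx 1.3946 \cdot 10^{-5}$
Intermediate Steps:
$T{\left(J \right)} = -109$ ($T{\left(J \right)} = -105 - 4 = -109$)
$\frac{1}{\left(T{\left(58 \right)} - U\right) + Y} = \frac{1}{\left(-109 - -16254\right) + 55558} = \frac{1}{\left(-109 + 16254\right) + 55558} = \frac{1}{16145 + 55558} = \frac{1}{71703}$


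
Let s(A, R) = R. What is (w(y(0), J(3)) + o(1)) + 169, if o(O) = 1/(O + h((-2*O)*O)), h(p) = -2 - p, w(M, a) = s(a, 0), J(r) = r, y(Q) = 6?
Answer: 170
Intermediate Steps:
w(M, a) = 0
o(O) = 1/(-2 + O + 2*O²) (o(O) = 1/(O + (-2 - (-2*O)*O)) = 1/(O + (-2 - (-2)*O²)) = 1/(O + (-2 + 2*O²)) = 1/(-2 + O + 2*O²))
(w(y(0), J(3)) + o(1)) + 169 = (0 + 1/(-2 + 1 + 2*1²)) + 169 = (0 + 1/(-2 + 1 + 2*1)) + 169 = (0 + 1/(-2 + 1 + 2)) + 169 = (0 + 1/1) + 169 = (0 + 1) + 169 = 1 + 169 = 170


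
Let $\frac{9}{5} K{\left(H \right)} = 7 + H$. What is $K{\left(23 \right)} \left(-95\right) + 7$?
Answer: $- \frac{4729}{3} \approx -1576.3$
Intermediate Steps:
$K{\left(H \right)} = \frac{35}{9} + \frac{5 H}{9}$ ($K{\left(H \right)} = \frac{5 \left(7 + H\right)}{9} = \frac{35}{9} + \frac{5 H}{9}$)
$K{\left(23 \right)} \left(-95\right) + 7 = \left(\frac{35}{9} + \frac{5}{9} \cdot 23\right) \left(-95\right) + 7 = \left(\frac{35}{9} + \frac{115}{9}\right) \left(-95\right) + 7 = \frac{50}{3} \left(-95\right) + 7 = - \frac{4750}{3} + 7 = - \frac{4729}{3}$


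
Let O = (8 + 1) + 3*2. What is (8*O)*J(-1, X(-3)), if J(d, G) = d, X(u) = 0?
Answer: -120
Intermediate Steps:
O = 15 (O = 9 + 6 = 15)
(8*O)*J(-1, X(-3)) = (8*15)*(-1) = 120*(-1) = -120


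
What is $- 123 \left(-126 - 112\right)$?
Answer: $29274$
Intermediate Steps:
$- 123 \left(-126 - 112\right) = \left(-123\right) \left(-238\right) = 29274$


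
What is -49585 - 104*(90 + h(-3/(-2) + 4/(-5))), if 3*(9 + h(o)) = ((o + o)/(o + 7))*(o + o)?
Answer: -9572941/165 ≈ -58018.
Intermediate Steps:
h(o) = -9 + 4*o²/(3*(7 + o)) (h(o) = -9 + (((o + o)/(o + 7))*(o + o))/3 = -9 + (((2*o)/(7 + o))*(2*o))/3 = -9 + ((2*o/(7 + o))*(2*o))/3 = -9 + (4*o²/(7 + o))/3 = -9 + 4*o²/(3*(7 + o)))
-49585 - 104*(90 + h(-3/(-2) + 4/(-5))) = -49585 - 104*(90 + (-189 - 27*(-3/(-2) + 4/(-5)) + 4*(-3/(-2) + 4/(-5))²)/(3*(7 + (-3/(-2) + 4/(-5))))) = -49585 - 104*(90 + (-189 - 27*(-3*(-½) + 4*(-⅕)) + 4*(-3*(-½) + 4*(-⅕))²)/(3*(7 + (-3*(-½) + 4*(-⅕))))) = -49585 - 104*(90 + (-189 - 27*(3/2 - ⅘) + 4*(3/2 - ⅘)²)/(3*(7 + (3/2 - ⅘)))) = -49585 - 104*(90 + (-189 - 27*7/10 + 4*(7/10)²)/(3*(7 + 7/10))) = -49585 - 104*(90 + (-189 - 189/10 + 4*(49/100))/(3*(77/10))) = -49585 - 104*(90 + (⅓)*(10/77)*(-189 - 189/10 + 49/25)) = -49585 - 104*(90 + (⅓)*(10/77)*(-10297/50)) = -49585 - 104*(90 - 1471/165) = -49585 - 104*13379/165 = -49585 - 1391416/165 = -9572941/165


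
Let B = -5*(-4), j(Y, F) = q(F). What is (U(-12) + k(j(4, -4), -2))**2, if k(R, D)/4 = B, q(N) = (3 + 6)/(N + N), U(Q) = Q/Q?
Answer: 6561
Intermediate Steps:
U(Q) = 1
q(N) = 9/(2*N) (q(N) = 9/((2*N)) = 9*(1/(2*N)) = 9/(2*N))
j(Y, F) = 9/(2*F)
B = 20
k(R, D) = 80 (k(R, D) = 4*20 = 80)
(U(-12) + k(j(4, -4), -2))**2 = (1 + 80)**2 = 81**2 = 6561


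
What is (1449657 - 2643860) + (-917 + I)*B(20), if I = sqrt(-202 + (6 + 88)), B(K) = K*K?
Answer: -1561003 + 2400*I*sqrt(3) ≈ -1.561e+6 + 4156.9*I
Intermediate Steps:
B(K) = K**2
I = 6*I*sqrt(3) (I = sqrt(-202 + 94) = sqrt(-108) = 6*I*sqrt(3) ≈ 10.392*I)
(1449657 - 2643860) + (-917 + I)*B(20) = (1449657 - 2643860) + (-917 + 6*I*sqrt(3))*20**2 = -1194203 + (-917 + 6*I*sqrt(3))*400 = -1194203 + (-366800 + 2400*I*sqrt(3)) = -1561003 + 2400*I*sqrt(3)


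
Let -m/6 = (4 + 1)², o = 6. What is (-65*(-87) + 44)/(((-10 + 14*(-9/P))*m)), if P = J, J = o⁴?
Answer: 68388/18175 ≈ 3.7628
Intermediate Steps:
m = -150 (m = -6*(4 + 1)² = -6*5² = -6*25 = -150)
J = 1296 (J = 6⁴ = 1296)
P = 1296
(-65*(-87) + 44)/(((-10 + 14*(-9/P))*m)) = (-65*(-87) + 44)/(((-10 + 14*(-9/1296))*(-150))) = (5655 + 44)/(((-10 + 14*(-9*1/1296))*(-150))) = 5699/(((-10 + 14*(-1/144))*(-150))) = 5699/(((-10 - 7/72)*(-150))) = 5699/((-727/72*(-150))) = 5699/(18175/12) = 5699*(12/18175) = 68388/18175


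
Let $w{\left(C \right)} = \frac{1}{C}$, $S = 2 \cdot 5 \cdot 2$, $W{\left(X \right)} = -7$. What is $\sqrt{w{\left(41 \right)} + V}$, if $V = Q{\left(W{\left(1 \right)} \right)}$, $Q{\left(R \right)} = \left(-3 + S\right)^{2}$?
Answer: $\frac{5 \sqrt{19434}}{41} \approx 17.001$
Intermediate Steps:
$S = 20$ ($S = 10 \cdot 2 = 20$)
$Q{\left(R \right)} = 289$ ($Q{\left(R \right)} = \left(-3 + 20\right)^{2} = 17^{2} = 289$)
$V = 289$
$\sqrt{w{\left(41 \right)} + V} = \sqrt{\frac{1}{41} + 289} = \sqrt{\frac{11850}{41}} = \frac{5 \sqrt{19434}}{41}$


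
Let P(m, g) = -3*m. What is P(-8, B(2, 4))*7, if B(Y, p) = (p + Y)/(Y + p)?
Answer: 168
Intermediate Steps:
B(Y, p) = 1 (B(Y, p) = (Y + p)/(Y + p) = 1)
P(-8, B(2, 4))*7 = -3*(-8)*7 = 24*7 = 168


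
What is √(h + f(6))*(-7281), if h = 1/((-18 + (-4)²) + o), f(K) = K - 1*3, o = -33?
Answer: -14562*√910/35 ≈ -12551.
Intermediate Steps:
f(K) = -3 + K (f(K) = K - 3 = -3 + K)
h = -1/35 (h = 1/((-18 + (-4)²) - 33) = 1/((-18 + 16) - 33) = 1/(-2 - 33) = 1/(-35) = -1/35 ≈ -0.028571)
√(h + f(6))*(-7281) = √(-1/35 + (-3 + 6))*(-7281) = √(-1/35 + 3)*(-7281) = √(104/35)*(-7281) = (2*√910/35)*(-7281) = -14562*√910/35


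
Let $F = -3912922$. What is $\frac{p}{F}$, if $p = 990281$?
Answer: $- \frac{990281}{3912922} \approx -0.25308$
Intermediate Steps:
$\frac{p}{F} = \frac{990281}{-3912922} = 990281 \left(- \frac{1}{3912922}\right) = - \frac{990281}{3912922}$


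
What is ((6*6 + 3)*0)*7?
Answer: 0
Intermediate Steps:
((6*6 + 3)*0)*7 = ((36 + 3)*0)*7 = (39*0)*7 = 0*7 = 0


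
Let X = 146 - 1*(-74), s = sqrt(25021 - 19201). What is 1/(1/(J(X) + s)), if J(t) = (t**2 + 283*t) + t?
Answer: 110880 + 2*sqrt(1455) ≈ 1.1096e+5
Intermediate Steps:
s = 2*sqrt(1455) (s = sqrt(5820) = 2*sqrt(1455) ≈ 76.289)
X = 220 (X = 146 + 74 = 220)
J(t) = t**2 + 284*t
1/(1/(J(X) + s)) = 1/(1/(220*(284 + 220) + 2*sqrt(1455))) = 1/(1/(220*504 + 2*sqrt(1455))) = 1/(1/(110880 + 2*sqrt(1455))) = 110880 + 2*sqrt(1455)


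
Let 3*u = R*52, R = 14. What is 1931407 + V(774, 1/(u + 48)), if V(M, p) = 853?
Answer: 1932260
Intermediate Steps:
u = 728/3 (u = (14*52)/3 = (⅓)*728 = 728/3 ≈ 242.67)
1931407 + V(774, 1/(u + 48)) = 1931407 + 853 = 1932260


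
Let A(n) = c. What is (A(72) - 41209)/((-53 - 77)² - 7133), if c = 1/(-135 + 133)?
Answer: -82419/19534 ≈ -4.2193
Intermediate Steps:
c = -½ (c = 1/(-2) = -½ ≈ -0.50000)
A(n) = -½
(A(72) - 41209)/((-53 - 77)² - 7133) = (-½ - 41209)/((-53 - 77)² - 7133) = -82419/(2*((-130)² - 7133)) = -82419/(2*(16900 - 7133)) = -82419/2/9767 = -82419/2*1/9767 = -82419/19534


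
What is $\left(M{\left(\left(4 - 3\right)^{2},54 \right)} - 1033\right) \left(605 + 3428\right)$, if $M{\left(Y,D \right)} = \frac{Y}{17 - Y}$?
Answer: $- \frac{66653391}{16} \approx -4.1658 \cdot 10^{6}$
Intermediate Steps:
$\left(M{\left(\left(4 - 3\right)^{2},54 \right)} - 1033\right) \left(605 + 3428\right) = \left(- \frac{\left(4 - 3\right)^{2}}{-17 + \left(4 - 3\right)^{2}} - 1033\right) \left(605 + 3428\right) = \left(- \frac{1^{2}}{-17 + 1^{2}} - 1033\right) 4033 = \left(\left(-1\right) 1 \frac{1}{-17 + 1} - 1033\right) 4033 = \left(\left(-1\right) 1 \frac{1}{-16} - 1033\right) 4033 = \left(\left(-1\right) 1 \left(- \frac{1}{16}\right) - 1033\right) 4033 = \left(\frac{1}{16} - 1033\right) 4033 = \left(- \frac{16527}{16}\right) 4033 = - \frac{66653391}{16}$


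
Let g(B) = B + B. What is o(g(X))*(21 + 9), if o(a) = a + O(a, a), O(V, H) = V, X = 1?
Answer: 120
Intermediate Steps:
g(B) = 2*B
o(a) = 2*a (o(a) = a + a = 2*a)
o(g(X))*(21 + 9) = (2*(2*1))*(21 + 9) = (2*2)*30 = 4*30 = 120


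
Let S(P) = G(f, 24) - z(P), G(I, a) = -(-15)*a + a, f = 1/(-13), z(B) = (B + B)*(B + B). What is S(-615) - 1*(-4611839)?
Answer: 3099323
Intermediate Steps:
z(B) = 4*B**2 (z(B) = (2*B)*(2*B) = 4*B**2)
f = -1/13 ≈ -0.076923
G(I, a) = 16*a (G(I, a) = 15*a + a = 16*a)
S(P) = 384 - 4*P**2 (S(P) = 16*24 - 4*P**2 = 384 - 4*P**2)
S(-615) - 1*(-4611839) = (384 - 4*(-615)**2) - 1*(-4611839) = (384 - 4*378225) + 4611839 = (384 - 1512900) + 4611839 = -1512516 + 4611839 = 3099323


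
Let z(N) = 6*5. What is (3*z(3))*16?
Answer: 1440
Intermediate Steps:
z(N) = 30
(3*z(3))*16 = (3*30)*16 = 90*16 = 1440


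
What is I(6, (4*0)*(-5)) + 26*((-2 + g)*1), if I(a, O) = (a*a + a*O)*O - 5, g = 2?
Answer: -5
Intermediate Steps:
I(a, O) = -5 + O*(a² + O*a) (I(a, O) = (a² + O*a)*O - 5 = O*(a² + O*a) - 5 = -5 + O*(a² + O*a))
I(6, (4*0)*(-5)) + 26*((-2 + g)*1) = (-5 + ((4*0)*(-5))*6² + 6*((4*0)*(-5))²) + 26*((-2 + 2)*1) = (-5 + (0*(-5))*36 + 6*(0*(-5))²) + 26*(0*1) = (-5 + 0*36 + 6*0²) + 26*0 = (-5 + 0 + 6*0) + 0 = (-5 + 0 + 0) + 0 = -5 + 0 = -5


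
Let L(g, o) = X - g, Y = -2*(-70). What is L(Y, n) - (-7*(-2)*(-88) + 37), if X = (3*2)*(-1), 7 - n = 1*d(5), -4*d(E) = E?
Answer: 1049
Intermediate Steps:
d(E) = -E/4
n = 33/4 (n = 7 - (-¼*5) = 7 - (-5)/4 = 7 - 1*(-5/4) = 7 + 5/4 = 33/4 ≈ 8.2500)
Y = 140
X = -6 (X = 6*(-1) = -6)
L(g, o) = -6 - g
L(Y, n) - (-7*(-2)*(-88) + 37) = (-6 - 1*140) - (-7*(-2)*(-88) + 37) = (-6 - 140) - (14*(-88) + 37) = -146 - (-1232 + 37) = -146 - 1*(-1195) = -146 + 1195 = 1049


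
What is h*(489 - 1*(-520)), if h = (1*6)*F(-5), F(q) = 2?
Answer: 12108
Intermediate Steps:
h = 12 (h = (1*6)*2 = 6*2 = 12)
h*(489 - 1*(-520)) = 12*(489 - 1*(-520)) = 12*(489 + 520) = 12*1009 = 12108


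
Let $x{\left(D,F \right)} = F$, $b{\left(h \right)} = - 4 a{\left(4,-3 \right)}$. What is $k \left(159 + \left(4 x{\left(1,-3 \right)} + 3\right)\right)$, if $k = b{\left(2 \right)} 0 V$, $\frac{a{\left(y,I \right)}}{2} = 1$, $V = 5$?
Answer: $0$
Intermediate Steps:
$a{\left(y,I \right)} = 2$ ($a{\left(y,I \right)} = 2 \cdot 1 = 2$)
$b{\left(h \right)} = -8$ ($b{\left(h \right)} = \left(-4\right) 2 = -8$)
$k = 0$ ($k = \left(-8\right) 0 \cdot 5 = 0 \cdot 5 = 0$)
$k \left(159 + \left(4 x{\left(1,-3 \right)} + 3\right)\right) = 0 \left(159 + \left(4 \left(-3\right) + 3\right)\right) = 0 \left(159 + \left(-12 + 3\right)\right) = 0 \left(159 - 9\right) = 0 \cdot 150 = 0$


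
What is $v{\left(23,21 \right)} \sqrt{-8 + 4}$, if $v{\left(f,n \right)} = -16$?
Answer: $- 32 i \approx - 32.0 i$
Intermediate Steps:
$v{\left(23,21 \right)} \sqrt{-8 + 4} = - 16 \sqrt{-8 + 4} = - 16 \sqrt{-4} = - 16 \cdot 2 i = - 32 i$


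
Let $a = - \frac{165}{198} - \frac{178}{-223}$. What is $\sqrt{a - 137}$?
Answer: $\frac{i \sqrt{245326314}}{1338} \approx 11.706 i$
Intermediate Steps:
$a = - \frac{47}{1338}$ ($a = \left(-165\right) \frac{1}{198} - - \frac{178}{223} = - \frac{5}{6} + \frac{178}{223} = - \frac{47}{1338} \approx -0.035127$)
$\sqrt{a - 137} = \sqrt{- \frac{47}{1338} - 137} = \sqrt{- \frac{183353}{1338}} = \frac{i \sqrt{245326314}}{1338}$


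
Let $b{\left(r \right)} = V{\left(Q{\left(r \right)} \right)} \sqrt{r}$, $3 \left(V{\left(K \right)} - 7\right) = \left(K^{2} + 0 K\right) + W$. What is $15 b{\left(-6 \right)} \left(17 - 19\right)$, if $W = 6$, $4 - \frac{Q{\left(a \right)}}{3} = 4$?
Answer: $- 270 i \sqrt{6} \approx - 661.36 i$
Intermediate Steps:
$Q{\left(a \right)} = 0$ ($Q{\left(a \right)} = 12 - 12 = 0$)
$V{\left(K \right)} = 9 + \frac{K^{2}}{3}$ ($V{\left(K \right)} = 7 + \frac{\left(K^{2} + 0 K\right) + 6}{3} = 7 + \frac{\left(K^{2} + 0\right) + 6}{3} = 7 + \frac{K^{2} + 6}{3} = 7 + \frac{6 + K^{2}}{3} = 7 + \left(2 + \frac{K^{2}}{3}\right) = 9 + \frac{K^{2}}{3}$)
$b{\left(r \right)} = 9 \sqrt{r}$ ($b{\left(r \right)} = \left(9 + \frac{0^{2}}{3}\right) \sqrt{r} = \left(9 + \frac{1}{3} \cdot 0\right) \sqrt{r} = \left(9 + 0\right) \sqrt{r} = 9 \sqrt{r}$)
$15 b{\left(-6 \right)} \left(17 - 19\right) = 15 \cdot 9 \sqrt{-6} \left(17 - 19\right) = 15 \cdot 9 i \sqrt{6} \left(17 - 19\right) = 15 \cdot 9 i \sqrt{6} \left(-2\right) = 135 i \sqrt{6} \left(-2\right) = - 270 i \sqrt{6}$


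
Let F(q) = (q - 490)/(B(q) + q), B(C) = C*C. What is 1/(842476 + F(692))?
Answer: 239778/202007210429 ≈ 1.1870e-6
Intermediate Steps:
B(C) = C²
F(q) = (-490 + q)/(q + q²) (F(q) = (q - 490)/(q² + q) = (-490 + q)/(q + q²))
1/(842476 + F(692)) = 1/(842476 + (-490 + 692)/(692*(1 + 692))) = 1/(842476 + (1/692)*202/693) = 1/(842476 + (1/692)*(1/693)*202) = 1/(842476 + 101/239778) = 1/(202007210429/239778) = 239778/202007210429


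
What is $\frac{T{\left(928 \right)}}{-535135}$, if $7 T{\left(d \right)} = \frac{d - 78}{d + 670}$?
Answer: $- \frac{5}{35211883} \approx -1.42 \cdot 10^{-7}$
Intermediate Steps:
$T{\left(d \right)} = \frac{-78 + d}{7 \left(670 + d\right)}$ ($T{\left(d \right)} = \frac{\left(d - 78\right) \frac{1}{d + 670}}{7} = \frac{\left(-78 + d\right) \frac{1}{670 + d}}{7} = \frac{\frac{1}{670 + d} \left(-78 + d\right)}{7} = \frac{-78 + d}{7 \left(670 + d\right)}$)
$\frac{T{\left(928 \right)}}{-535135} = \frac{\frac{1}{7} \frac{1}{670 + 928} \left(-78 + 928\right)}{-535135} = \frac{1}{7} \cdot \frac{1}{1598} \cdot 850 \left(- \frac{1}{535135}\right) = \frac{25}{329} \left(- \frac{1}{535135}\right) = - \frac{5}{35211883}$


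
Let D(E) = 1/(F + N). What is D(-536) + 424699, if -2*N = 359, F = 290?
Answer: 93858481/221 ≈ 4.2470e+5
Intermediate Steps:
N = -359/2 (N = -½*359 = -359/2 ≈ -179.50)
D(E) = 2/221 (D(E) = 1/(290 - 359/2) = 1/(221/2) = 2/221)
D(-536) + 424699 = 2/221 + 424699 = 93858481/221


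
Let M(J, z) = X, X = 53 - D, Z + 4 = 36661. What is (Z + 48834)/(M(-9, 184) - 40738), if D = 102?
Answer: -85491/40787 ≈ -2.0960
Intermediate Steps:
Z = 36657 (Z = -4 + 36661 = 36657)
X = -49 (X = 53 - 1*102 = 53 - 102 = -49)
M(J, z) = -49
(Z + 48834)/(M(-9, 184) - 40738) = (36657 + 48834)/(-49 - 40738) = 85491/(-40787) = 85491*(-1/40787) = -85491/40787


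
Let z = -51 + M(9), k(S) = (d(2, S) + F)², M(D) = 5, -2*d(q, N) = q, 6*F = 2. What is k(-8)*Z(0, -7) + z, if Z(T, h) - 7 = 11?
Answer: -38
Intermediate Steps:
F = ⅓ (F = (⅙)*2 = ⅓ ≈ 0.33333)
d(q, N) = -q/2
Z(T, h) = 18 (Z(T, h) = 7 + 11 = 18)
k(S) = 4/9 (k(S) = (-½*2 + ⅓)² = (-1 + ⅓)² = (-⅔)² = 4/9)
z = -46 (z = -51 + 5 = -46)
k(-8)*Z(0, -7) + z = (4/9)*18 - 46 = 8 - 46 = -38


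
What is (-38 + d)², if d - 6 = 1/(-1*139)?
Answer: 19793601/19321 ≈ 1024.5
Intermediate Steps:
d = 833/139 (d = 6 + 1/(-1*139) = 6 + 1/(-139) = 6 - 1/139 = 833/139 ≈ 5.9928)
(-38 + d)² = (-38 + 833/139)² = (-4449/139)² = 19793601/19321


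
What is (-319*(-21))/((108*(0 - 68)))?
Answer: -2233/2448 ≈ -0.91217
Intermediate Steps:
(-319*(-21))/((108*(0 - 68))) = 6699/((108*(-68))) = 6699/(-7344) = 6699*(-1/7344) = -2233/2448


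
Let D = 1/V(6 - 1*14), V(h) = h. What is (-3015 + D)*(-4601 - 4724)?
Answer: 224928325/8 ≈ 2.8116e+7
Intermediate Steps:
D = -⅛ (D = 1/(6 - 1*14) = 1/(6 - 14) = 1/(-8) = -⅛ ≈ -0.12500)
(-3015 + D)*(-4601 - 4724) = (-3015 - ⅛)*(-4601 - 4724) = -24121/8*(-9325) = 224928325/8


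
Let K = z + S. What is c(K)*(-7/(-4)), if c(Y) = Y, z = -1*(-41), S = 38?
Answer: 553/4 ≈ 138.25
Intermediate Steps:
z = 41
K = 79 (K = 41 + 38 = 79)
c(K)*(-7/(-4)) = 79*(-7/(-4)) = 79*(-7*(-1/4)) = 79*(7/4) = 553/4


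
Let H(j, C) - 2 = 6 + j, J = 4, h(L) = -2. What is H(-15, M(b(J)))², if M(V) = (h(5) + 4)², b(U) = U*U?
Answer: 49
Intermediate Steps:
b(U) = U²
M(V) = 4 (M(V) = (-2 + 4)² = 2² = 4)
H(j, C) = 8 + j (H(j, C) = 2 + (6 + j) = 8 + j)
H(-15, M(b(J)))² = (8 - 15)² = (-7)² = 49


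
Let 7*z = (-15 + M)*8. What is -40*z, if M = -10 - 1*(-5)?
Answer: 6400/7 ≈ 914.29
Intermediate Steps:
M = -5 (M = -10 + 5 = -5)
z = -160/7 (z = ((-15 - 5)*8)/7 = (-20*8)/7 = (1/7)*(-160) = -160/7 ≈ -22.857)
-40*z = -40*(-160/7) = 6400/7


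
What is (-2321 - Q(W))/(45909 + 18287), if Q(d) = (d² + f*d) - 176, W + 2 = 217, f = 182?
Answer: -21875/16049 ≈ -1.3630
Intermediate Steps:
W = 215 (W = -2 + 217 = 215)
Q(d) = -176 + d² + 182*d (Q(d) = (d² + 182*d) - 176 = -176 + d² + 182*d)
(-2321 - Q(W))/(45909 + 18287) = (-2321 - (-176 + 215² + 182*215))/(45909 + 18287) = (-2321 - (-176 + 46225 + 39130))/64196 = (-2321 - 1*85179)*(1/64196) = (-2321 - 85179)*(1/64196) = -87500*1/64196 = -21875/16049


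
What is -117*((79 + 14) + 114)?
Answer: -24219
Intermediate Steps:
-117*((79 + 14) + 114) = -117*(93 + 114) = -117*207 = -24219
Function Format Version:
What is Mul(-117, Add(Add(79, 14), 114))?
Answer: -24219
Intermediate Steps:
Mul(-117, Add(Add(79, 14), 114)) = Mul(-117, Add(93, 114)) = Mul(-117, 207) = -24219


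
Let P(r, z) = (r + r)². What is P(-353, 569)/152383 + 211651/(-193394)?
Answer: 64142517451/29469957902 ≈ 2.1765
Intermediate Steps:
P(r, z) = 4*r² (P(r, z) = (2*r)² = 4*r²)
P(-353, 569)/152383 + 211651/(-193394) = (4*(-353)²)/152383 + 211651/(-193394) = (4*124609)*(1/152383) + 211651*(-1/193394) = 498436*(1/152383) - 211651/193394 = 498436/152383 - 211651/193394 = 64142517451/29469957902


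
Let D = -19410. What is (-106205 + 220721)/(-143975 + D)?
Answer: -114516/163385 ≈ -0.70090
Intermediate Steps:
(-106205 + 220721)/(-143975 + D) = (-106205 + 220721)/(-143975 - 19410) = 114516/(-163385) = 114516*(-1/163385) = -114516/163385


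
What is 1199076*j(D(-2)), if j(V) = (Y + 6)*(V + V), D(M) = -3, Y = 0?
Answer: -43166736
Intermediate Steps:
j(V) = 12*V (j(V) = (0 + 6)*(V + V) = 6*(2*V) = 12*V)
1199076*j(D(-2)) = 1199076*(12*(-3)) = 1199076*(-36) = -43166736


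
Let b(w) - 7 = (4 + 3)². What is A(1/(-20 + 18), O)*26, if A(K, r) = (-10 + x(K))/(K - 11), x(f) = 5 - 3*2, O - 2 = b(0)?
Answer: 572/23 ≈ 24.870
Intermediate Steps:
b(w) = 56 (b(w) = 7 + (4 + 3)² = 7 + 7² = 7 + 49 = 56)
O = 58 (O = 2 + 56 = 58)
x(f) = -1 (x(f) = 5 - 6 = -1)
A(K, r) = -11/(-11 + K) (A(K, r) = (-10 - 1)/(K - 11) = -11/(-11 + K))
A(1/(-20 + 18), O)*26 = -11/(-11 + 1/(-20 + 18))*26 = -11/(-11 + 1/(-2))*26 = -11/(-11 - ½)*26 = -11/(-23/2)*26 = -11*(-2/23)*26 = (22/23)*26 = 572/23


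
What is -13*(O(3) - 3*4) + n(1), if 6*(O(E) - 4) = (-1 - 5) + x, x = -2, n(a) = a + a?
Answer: 370/3 ≈ 123.33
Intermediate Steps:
n(a) = 2*a
O(E) = 8/3 (O(E) = 4 + ((-1 - 5) - 2)/6 = 4 + (-6 - 2)/6 = 4 + (⅙)*(-8) = 4 - 4/3 = 8/3)
-13*(O(3) - 3*4) + n(1) = -13*(8/3 - 3*4) + 2*1 = -13*(8/3 - 12) + 2 = -13*(-28/3) + 2 = 364/3 + 2 = 370/3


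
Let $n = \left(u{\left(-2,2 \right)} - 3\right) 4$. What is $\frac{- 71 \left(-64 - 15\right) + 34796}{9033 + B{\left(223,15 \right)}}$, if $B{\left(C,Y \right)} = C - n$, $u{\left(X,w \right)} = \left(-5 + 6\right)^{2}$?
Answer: $\frac{40405}{9264} \approx 4.3615$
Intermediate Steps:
$u{\left(X,w \right)} = 1$ ($u{\left(X,w \right)} = 1^{2} = 1$)
$n = -8$ ($n = \left(1 - 3\right) 4 = \left(-2\right) 4 = -8$)
$B{\left(C,Y \right)} = 8 + C$ ($B{\left(C,Y \right)} = C - -8 = C + 8 = 8 + C$)
$\frac{- 71 \left(-64 - 15\right) + 34796}{9033 + B{\left(223,15 \right)}} = \frac{- 71 \left(-64 - 15\right) + 34796}{9033 + \left(8 + 223\right)} = \frac{\left(-71\right) \left(-79\right) + 34796}{9033 + 231} = \frac{5609 + 34796}{9264} = 40405 \cdot \frac{1}{9264} = \frac{40405}{9264}$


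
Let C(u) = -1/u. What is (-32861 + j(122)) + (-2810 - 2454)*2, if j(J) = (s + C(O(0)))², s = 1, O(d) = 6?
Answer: -1561979/36 ≈ -43388.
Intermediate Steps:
j(J) = 25/36 (j(J) = (1 - 1/6)² = (1 - 1*⅙)² = (1 - ⅙)² = (⅚)² = 25/36)
(-32861 + j(122)) + (-2810 - 2454)*2 = (-32861 + 25/36) + (-2810 - 2454)*2 = -1182971/36 - 5264*2 = -1182971/36 - 10528 = -1561979/36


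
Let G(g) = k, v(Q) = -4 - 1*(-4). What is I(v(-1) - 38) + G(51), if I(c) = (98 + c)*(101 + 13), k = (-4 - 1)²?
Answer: 6865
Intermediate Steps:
v(Q) = 0 (v(Q) = -4 + 4 = 0)
k = 25 (k = (-5)² = 25)
G(g) = 25
I(c) = 11172 + 114*c (I(c) = (98 + c)*114 = 11172 + 114*c)
I(v(-1) - 38) + G(51) = (11172 + 114*(0 - 38)) + 25 = (11172 + 114*(-38)) + 25 = (11172 - 4332) + 25 = 6840 + 25 = 6865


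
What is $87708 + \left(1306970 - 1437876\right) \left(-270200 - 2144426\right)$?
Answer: $316089118864$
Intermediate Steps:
$87708 + \left(1306970 - 1437876\right) \left(-270200 - 2144426\right) = 87708 - 130906 \left(-270200 - 2144426\right) = 87708 - -316089031156 = 87708 + 316089031156 = 316089118864$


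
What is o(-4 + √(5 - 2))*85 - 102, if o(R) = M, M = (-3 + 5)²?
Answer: 238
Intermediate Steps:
M = 4 (M = 2² = 4)
o(R) = 4
o(-4 + √(5 - 2))*85 - 102 = 4*85 - 102 = 340 - 102 = 238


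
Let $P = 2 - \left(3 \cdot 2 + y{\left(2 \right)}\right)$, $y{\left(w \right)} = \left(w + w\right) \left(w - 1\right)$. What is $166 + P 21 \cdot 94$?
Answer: $-15626$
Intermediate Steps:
$y{\left(w \right)} = 2 w \left(-1 + w\right)$
$P = -8$ ($P = 2 - \left(3 \cdot 2 + 2 \cdot 2 \left(-1 + 2\right)\right) = 2 - \left(6 + 2 \cdot 2 \cdot 1\right) = 2 - \left(6 + 4\right) = 2 - 10 = -8$)
$166 + P 21 \cdot 94 = 166 + \left(-8\right) 21 \cdot 94 = 166 - 15792 = -15626$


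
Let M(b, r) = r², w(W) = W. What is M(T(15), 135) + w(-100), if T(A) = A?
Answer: 18125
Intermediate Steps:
M(T(15), 135) + w(-100) = 135² - 100 = 18225 - 100 = 18125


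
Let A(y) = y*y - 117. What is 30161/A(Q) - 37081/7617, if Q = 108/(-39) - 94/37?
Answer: -53913906793658/156501327057 ≈ -344.50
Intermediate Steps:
Q = -2554/481 (Q = 108*(-1/39) - 94*1/37 = -36/13 - 94/37 = -2554/481 ≈ -5.3098)
A(y) = -117 + y² (A(y) = y² - 117 = -117 + y²)
30161/A(Q) - 37081/7617 = 30161/(-117 + (-2554/481)²) - 37081/7617 = 30161/(-117 + 6522916/231361) - 37081*1/7617 = 30161/(-20546321/231361) - 37081/7617 = 30161*(-231361/20546321) - 37081/7617 = -6978079121/20546321 - 37081/7617 = -53913906793658/156501327057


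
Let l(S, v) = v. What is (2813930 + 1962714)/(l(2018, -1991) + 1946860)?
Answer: 4776644/1944869 ≈ 2.4560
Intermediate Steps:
(2813930 + 1962714)/(l(2018, -1991) + 1946860) = (2813930 + 1962714)/(-1991 + 1946860) = 4776644/1944869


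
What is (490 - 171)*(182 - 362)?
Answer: -57420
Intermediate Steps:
(490 - 171)*(182 - 362) = 319*(-180) = -57420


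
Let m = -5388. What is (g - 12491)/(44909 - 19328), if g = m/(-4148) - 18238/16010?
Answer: -103688775503/212352613485 ≈ -0.48829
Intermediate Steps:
g = 1326332/8301185 (g = -5388/(-4148) - 18238/16010 = -5388*(-1/4148) - 18238*1/16010 = 1347/1037 - 9119/8005 = 1326332/8301185 ≈ 0.15978)
(g - 12491)/(44909 - 19328) = (1326332/8301185 - 12491)/(44909 - 19328) = -103688775503/8301185/25581 = -103688775503/8301185*1/25581 = -103688775503/212352613485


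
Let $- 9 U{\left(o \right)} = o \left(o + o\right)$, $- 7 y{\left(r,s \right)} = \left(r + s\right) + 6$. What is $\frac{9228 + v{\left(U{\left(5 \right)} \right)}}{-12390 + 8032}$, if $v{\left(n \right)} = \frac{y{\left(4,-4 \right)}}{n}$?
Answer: $- \frac{1614927}{762650} \approx -2.1175$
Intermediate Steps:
$y{\left(r,s \right)} = - \frac{6}{7} - \frac{r}{7} - \frac{s}{7}$ ($y{\left(r,s \right)} = - \frac{\left(r + s\right) + 6}{7} = - \frac{6 + r + s}{7} = - \frac{6}{7} - \frac{r}{7} - \frac{s}{7}$)
$U{\left(o \right)} = - \frac{2 o^{2}}{9}$ ($U{\left(o \right)} = - \frac{o \left(o + o\right)}{9} = - \frac{o 2 o}{9} = - \frac{2 o^{2}}{9}$)
$v{\left(n \right)} = - \frac{6}{7 n}$ ($v{\left(n \right)} = \frac{- \frac{6}{7} - \frac{4}{7} - - \frac{4}{7}}{n} = \frac{- \frac{6}{7} - \frac{4}{7} + \frac{4}{7}}{n} = - \frac{6}{7 n}$)
$\frac{9228 + v{\left(U{\left(5 \right)} \right)}}{-12390 + 8032} = \frac{9228 - \frac{6}{7 \left(- \frac{2 \cdot 5^{2}}{9}\right)}}{-12390 + 8032} = \frac{9228 - \frac{6}{7 \left(\left(- \frac{2}{9}\right) 25\right)}}{-4358} = \left(9228 - \frac{6}{7 \left(- \frac{50}{9}\right)}\right) \left(- \frac{1}{4358}\right) = \left(9228 - - \frac{27}{175}\right) \left(- \frac{1}{4358}\right) = \left(9228 + \frac{27}{175}\right) \left(- \frac{1}{4358}\right) = \frac{1614927}{175} \left(- \frac{1}{4358}\right) = - \frac{1614927}{762650}$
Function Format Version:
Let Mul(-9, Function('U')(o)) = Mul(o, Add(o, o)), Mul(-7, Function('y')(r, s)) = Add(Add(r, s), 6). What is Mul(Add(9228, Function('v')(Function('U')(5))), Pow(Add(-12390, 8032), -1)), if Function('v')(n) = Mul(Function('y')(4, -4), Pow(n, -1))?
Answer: Rational(-1614927, 762650) ≈ -2.1175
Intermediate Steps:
Function('y')(r, s) = Add(Rational(-6, 7), Mul(Rational(-1, 7), r), Mul(Rational(-1, 7), s)) (Function('y')(r, s) = Mul(Rational(-1, 7), Add(Add(r, s), 6)) = Mul(Rational(-1, 7), Add(6, r, s)) = Add(Rational(-6, 7), Mul(Rational(-1, 7), r), Mul(Rational(-1, 7), s)))
Function('U')(o) = Mul(Rational(-2, 9), Pow(o, 2)) (Function('U')(o) = Mul(Rational(-1, 9), Mul(o, Add(o, o))) = Mul(Rational(-1, 9), Mul(o, Mul(2, o))) = Mul(Rational(-1, 9), Mul(2, Pow(o, 2))) = Mul(Rational(-2, 9), Pow(o, 2)))
Function('v')(n) = Mul(Rational(-6, 7), Pow(n, -1)) (Function('v')(n) = Mul(Add(Rational(-6, 7), Mul(Rational(-1, 7), 4), Mul(Rational(-1, 7), -4)), Pow(n, -1)) = Mul(Add(Rational(-6, 7), Rational(-4, 7), Rational(4, 7)), Pow(n, -1)) = Mul(Rational(-6, 7), Pow(n, -1)))
Mul(Add(9228, Function('v')(Function('U')(5))), Pow(Add(-12390, 8032), -1)) = Mul(Add(9228, Mul(Rational(-6, 7), Pow(Mul(Rational(-2, 9), Pow(5, 2)), -1))), Pow(Add(-12390, 8032), -1)) = Mul(Add(9228, Mul(Rational(-6, 7), Pow(Mul(Rational(-2, 9), 25), -1))), Pow(-4358, -1)) = Mul(Add(9228, Mul(Rational(-6, 7), Pow(Rational(-50, 9), -1))), Rational(-1, 4358)) = Mul(Add(9228, Mul(Rational(-6, 7), Rational(-9, 50))), Rational(-1, 4358)) = Mul(Add(9228, Rational(27, 175)), Rational(-1, 4358)) = Mul(Rational(1614927, 175), Rational(-1, 4358)) = Rational(-1614927, 762650)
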